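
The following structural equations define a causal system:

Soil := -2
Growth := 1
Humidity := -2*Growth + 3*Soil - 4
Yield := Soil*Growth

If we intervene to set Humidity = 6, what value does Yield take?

-2

The intervention breaks the incoming arrows to Humidity: Humidity := -2*Growth + 3*Soil - 4 no longer applies, and Humidity = 6.
Yield is not downstream of the intervention, so its value is determined by the original equations.
Yield = Soil*Growth  [with Soil=-2, Growth=1]  = -2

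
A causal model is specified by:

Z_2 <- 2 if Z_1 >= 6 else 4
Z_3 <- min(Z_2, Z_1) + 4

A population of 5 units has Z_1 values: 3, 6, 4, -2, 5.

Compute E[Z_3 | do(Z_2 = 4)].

6.6

Every unit gets Z_2=4 under the intervention. Z_3 values become 7, 8, 8, 2, 8; E[Z_3|do(Z_2=4)] = 6.6.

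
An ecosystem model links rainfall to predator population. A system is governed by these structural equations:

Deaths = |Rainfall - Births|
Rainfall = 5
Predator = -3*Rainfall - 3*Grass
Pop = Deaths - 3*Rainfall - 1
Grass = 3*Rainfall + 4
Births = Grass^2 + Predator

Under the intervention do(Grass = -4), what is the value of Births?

Under do(Grass=-4), the mechanism Grass = 3*Rainfall + 4 is discarded; Grass is fixed at -4.
Predator = -3*Rainfall - 3*Grass  [with Rainfall=5, Grass=-4]  = -3
Births = Grass^2 + Predator  [with Grass=-4, Predator=-3]  = 13

13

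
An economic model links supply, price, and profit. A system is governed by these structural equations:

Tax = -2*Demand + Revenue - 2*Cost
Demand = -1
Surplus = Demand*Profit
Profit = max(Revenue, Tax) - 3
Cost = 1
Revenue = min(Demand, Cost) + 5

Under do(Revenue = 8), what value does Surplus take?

The intervention breaks the incoming arrows to Revenue: Revenue = min(Demand, Cost) + 5 no longer applies, and Revenue = 8.
Tax = -2*Demand + Revenue - 2*Cost  [with Demand=-1, Revenue=8, Cost=1]  = 8
Profit = max(Revenue, Tax) - 3  [with Revenue=8, Tax=8]  = 5
Surplus = Demand*Profit  [with Demand=-1, Profit=5]  = -5

-5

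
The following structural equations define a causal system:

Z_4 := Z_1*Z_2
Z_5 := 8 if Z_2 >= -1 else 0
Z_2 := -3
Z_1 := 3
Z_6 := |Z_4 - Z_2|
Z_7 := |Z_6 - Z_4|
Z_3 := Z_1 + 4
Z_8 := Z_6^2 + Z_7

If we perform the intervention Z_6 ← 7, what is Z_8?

65

Intervening sets Z_6 = 7 and removes its equation (Z_6 := |Z_4 - Z_2|).
Z_4 = Z_1*Z_2  [with Z_1=3, Z_2=-3]  = -9
Z_7 = |Z_6 - Z_4|  [with Z_6=7, Z_4=-9]  = 16
Z_8 = Z_6^2 + Z_7  [with Z_6=7, Z_7=16]  = 65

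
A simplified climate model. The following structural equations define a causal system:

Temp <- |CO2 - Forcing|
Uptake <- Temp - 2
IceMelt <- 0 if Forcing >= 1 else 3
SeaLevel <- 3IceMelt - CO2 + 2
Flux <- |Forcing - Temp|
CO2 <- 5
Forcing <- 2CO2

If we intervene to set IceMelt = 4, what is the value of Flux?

Under do(IceMelt=4), the mechanism IceMelt <- 0 if Forcing >= 1 else 3 is discarded; IceMelt is fixed at 4.
Since Flux is not a descendant of the intervened variable, it is unaffected.
Forcing = 2CO2  [with CO2=5]  = 10
Temp = |CO2 - Forcing|  [with CO2=5, Forcing=10]  = 5
Flux = |Forcing - Temp|  [with Forcing=10, Temp=5]  = 5

5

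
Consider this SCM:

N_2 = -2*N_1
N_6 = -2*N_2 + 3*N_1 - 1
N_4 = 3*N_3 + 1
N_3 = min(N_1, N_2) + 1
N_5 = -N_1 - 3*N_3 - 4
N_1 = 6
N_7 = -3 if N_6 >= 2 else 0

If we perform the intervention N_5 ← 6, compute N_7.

-3

Under do(N_5=6), the mechanism N_5 = -N_1 - 3*N_3 - 4 is discarded; N_5 is fixed at 6.
Since N_7 is not a descendant of the intervened variable, it is unaffected.
N_2 = -2*N_1  [with N_1=6]  = -12
N_6 = -2*N_2 + 3*N_1 - 1  [with N_2=-12, N_1=6]  = 41
N_7 = -3 if N_6 >= 2 else 0  [with N_6=41]  = -3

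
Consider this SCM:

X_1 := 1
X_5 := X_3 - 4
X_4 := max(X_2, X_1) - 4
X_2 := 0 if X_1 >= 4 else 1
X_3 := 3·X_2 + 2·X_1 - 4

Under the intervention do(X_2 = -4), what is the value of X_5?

-18

do(X_2=-4) replaces the equation X_2 := 0 if X_1 >= 4 else 1 with the constant X_2 = -4.
X_3 = 3·X_2 + 2·X_1 - 4  [with X_2=-4, X_1=1]  = -14
X_5 = X_3 - 4  [with X_3=-14]  = -18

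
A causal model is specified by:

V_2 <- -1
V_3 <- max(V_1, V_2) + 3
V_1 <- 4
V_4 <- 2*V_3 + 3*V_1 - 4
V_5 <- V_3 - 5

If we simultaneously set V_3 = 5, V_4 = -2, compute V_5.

0

Setting V_3 = 5, V_4 = -2 by intervention discards those variables' equations.
V_5 = V_3 - 5  [with V_3=5]  = 0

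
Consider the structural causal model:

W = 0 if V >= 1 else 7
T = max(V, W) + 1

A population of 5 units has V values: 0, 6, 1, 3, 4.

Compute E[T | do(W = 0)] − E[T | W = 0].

The intervention sets W=0 in all 5 units regardless of V. Recomputing T per unit gives 1, 7, 2, 4, 5; average 3.8.
Conditioning on W=0 selects the 4 unit(s) with V ∈ {6, 1, 3, 4}. Their T values: 7, 2, 4, 5. Mean = 4.5.
Difference = 3.8 − 4.5 = -0.7.

-0.7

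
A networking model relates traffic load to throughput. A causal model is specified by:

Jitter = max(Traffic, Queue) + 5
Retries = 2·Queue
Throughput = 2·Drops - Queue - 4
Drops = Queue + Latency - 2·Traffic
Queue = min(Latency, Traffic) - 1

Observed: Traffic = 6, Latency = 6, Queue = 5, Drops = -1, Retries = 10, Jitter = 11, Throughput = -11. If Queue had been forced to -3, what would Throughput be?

-19

The intervention breaks the incoming arrows to Queue: Queue = min(Latency, Traffic) - 1 no longer applies, and Queue = -3.
Drops = Queue + Latency - 2·Traffic  [with Queue=-3, Latency=6, Traffic=6]  = -9
Throughput = 2·Drops - Queue - 4  [with Drops=-9, Queue=-3]  = -19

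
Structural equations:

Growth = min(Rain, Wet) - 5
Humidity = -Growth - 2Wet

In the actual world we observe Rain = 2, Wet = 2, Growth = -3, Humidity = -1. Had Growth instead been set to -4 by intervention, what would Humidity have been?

0

The intervention breaks the incoming arrows to Growth: Growth = min(Rain, Wet) - 5 no longer applies, and Growth = -4.
Humidity = -Growth - 2Wet  [with Growth=-4, Wet=2]  = 0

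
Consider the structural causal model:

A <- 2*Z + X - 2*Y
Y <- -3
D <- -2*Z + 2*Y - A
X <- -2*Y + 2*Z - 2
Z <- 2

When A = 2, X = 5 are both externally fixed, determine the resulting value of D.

The joint intervention fixes A = 2, X = 5, removing each variable's own equation.
D = -2*Z + 2*Y - A  [with Z=2, Y=-3, A=2]  = -12

-12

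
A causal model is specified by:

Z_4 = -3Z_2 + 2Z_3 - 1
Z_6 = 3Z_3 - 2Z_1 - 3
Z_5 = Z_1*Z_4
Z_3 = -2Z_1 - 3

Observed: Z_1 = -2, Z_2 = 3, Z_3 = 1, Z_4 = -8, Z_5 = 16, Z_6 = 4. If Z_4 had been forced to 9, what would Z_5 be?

Intervening sets Z_4 = 9 and removes its equation (Z_4 = -3Z_2 + 2Z_3 - 1).
Z_5 = Z_1*Z_4  [with Z_1=-2, Z_4=9]  = -18

-18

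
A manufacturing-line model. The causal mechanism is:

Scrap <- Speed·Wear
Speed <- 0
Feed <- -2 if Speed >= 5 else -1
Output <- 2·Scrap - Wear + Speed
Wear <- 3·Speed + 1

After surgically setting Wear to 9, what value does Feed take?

Under do(Wear=9), the mechanism Wear <- 3·Speed + 1 is discarded; Wear is fixed at 9.
Since Feed is not a descendant of the intervened variable, it is unaffected.
Feed = -2 if Speed >= 5 else -1  [with Speed=0]  = -1

-1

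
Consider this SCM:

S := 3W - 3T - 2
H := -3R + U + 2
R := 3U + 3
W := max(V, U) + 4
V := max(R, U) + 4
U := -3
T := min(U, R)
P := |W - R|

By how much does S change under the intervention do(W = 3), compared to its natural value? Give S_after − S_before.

The intervention breaks the incoming arrows to W: W := max(V, U) + 4 no longer applies, and W = 3.
R = 3U + 3  [with U=-3]  = -6
T = min(U, R)  [with U=-3, R=-6]  = -6
S = 3W - 3T - 2  [with W=3, T=-6]  = 25
Without intervention: R = 3U + 3  [with U=-3]  = -6; V = max(R, U) + 4  [with R=-6, U=-3]  = 1; W = max(V, U) + 4  [with V=1, U=-3]  = 5; T = min(U, R)  [with U=-3, R=-6]  = -6; S = 3W - 3T - 2  [with W=5, T=-6]  = 31.
Change = 25 − 31 = -6.

-6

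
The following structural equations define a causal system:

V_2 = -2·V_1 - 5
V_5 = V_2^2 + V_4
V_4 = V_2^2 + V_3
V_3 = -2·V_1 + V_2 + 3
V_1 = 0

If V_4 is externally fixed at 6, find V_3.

Under do(V_4=6), the mechanism V_4 = V_2^2 + V_3 is discarded; V_4 is fixed at 6.
Since V_3 is not a descendant of the intervened variable, it is unaffected.
V_2 = -2·V_1 - 5  [with V_1=0]  = -5
V_3 = -2·V_1 + V_2 + 3  [with V_1=0, V_2=-5]  = -2

-2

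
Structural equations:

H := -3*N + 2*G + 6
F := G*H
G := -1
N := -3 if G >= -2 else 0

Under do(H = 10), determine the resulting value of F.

-10

The intervention breaks the incoming arrows to H: H := -3*N + 2*G + 6 no longer applies, and H = 10.
F = G*H  [with G=-1, H=10]  = -10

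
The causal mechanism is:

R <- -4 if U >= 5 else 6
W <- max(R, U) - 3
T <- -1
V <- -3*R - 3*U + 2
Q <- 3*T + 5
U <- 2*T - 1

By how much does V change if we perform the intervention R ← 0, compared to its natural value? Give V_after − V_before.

18

Intervening sets R = 0 and removes its equation (R <- -4 if U >= 5 else 6).
U = 2*T - 1  [with T=-1]  = -3
V = -3*R - 3*U + 2  [with R=0, U=-3]  = 11
Without intervention: U = 2*T - 1  [with T=-1]  = -3; R = -4 if U >= 5 else 6  [with U=-3]  = 6; V = -3*R - 3*U + 2  [with R=6, U=-3]  = -7.
Change = 11 − (-7) = 18.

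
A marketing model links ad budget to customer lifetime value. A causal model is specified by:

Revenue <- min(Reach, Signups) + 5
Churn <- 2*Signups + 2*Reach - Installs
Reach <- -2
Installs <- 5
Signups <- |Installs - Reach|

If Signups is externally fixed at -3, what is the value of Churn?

-15

The intervention breaks the incoming arrows to Signups: Signups <- |Installs - Reach| no longer applies, and Signups = -3.
Churn = 2*Signups + 2*Reach - Installs  [with Signups=-3, Reach=-2, Installs=5]  = -15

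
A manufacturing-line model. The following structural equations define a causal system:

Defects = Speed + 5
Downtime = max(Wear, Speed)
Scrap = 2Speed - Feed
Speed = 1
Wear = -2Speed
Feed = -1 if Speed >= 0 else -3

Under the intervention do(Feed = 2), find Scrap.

do(Feed=2) replaces the equation Feed = -1 if Speed >= 0 else -3 with the constant Feed = 2.
Scrap = 2Speed - Feed  [with Speed=1, Feed=2]  = 0

0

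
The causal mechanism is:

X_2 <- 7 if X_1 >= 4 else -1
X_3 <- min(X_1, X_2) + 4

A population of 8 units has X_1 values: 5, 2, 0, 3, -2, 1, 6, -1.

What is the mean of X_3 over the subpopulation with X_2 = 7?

9.5

Observing X_2=7 restricts to units where X_2's equation naturally yields 7: X_1 ∈ {5, 6}. In that subpopulation X_3 = 9, 10, mean 9.5.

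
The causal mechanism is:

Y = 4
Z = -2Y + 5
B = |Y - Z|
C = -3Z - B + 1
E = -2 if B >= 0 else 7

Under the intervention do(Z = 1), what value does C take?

-5

Under do(Z=1), the mechanism Z = -2Y + 5 is discarded; Z is fixed at 1.
B = |Y - Z|  [with Y=4, Z=1]  = 3
C = -3Z - B + 1  [with Z=1, B=3]  = -5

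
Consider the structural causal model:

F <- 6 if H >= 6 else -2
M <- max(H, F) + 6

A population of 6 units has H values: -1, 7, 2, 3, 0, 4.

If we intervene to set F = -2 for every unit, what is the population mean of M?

Every unit gets F=-2 under the intervention. M values become 5, 13, 8, 9, 6, 10; E[M|do(F=-2)] = 8.5.

8.5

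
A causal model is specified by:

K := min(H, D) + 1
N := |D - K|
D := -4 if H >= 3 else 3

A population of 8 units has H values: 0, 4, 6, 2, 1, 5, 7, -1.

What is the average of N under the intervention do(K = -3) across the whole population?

3.5

Every unit gets K=-3 under the intervention. N values become 6, 1, 1, 6, 6, 1, 1, 6; E[N|do(K=-3)] = 3.5.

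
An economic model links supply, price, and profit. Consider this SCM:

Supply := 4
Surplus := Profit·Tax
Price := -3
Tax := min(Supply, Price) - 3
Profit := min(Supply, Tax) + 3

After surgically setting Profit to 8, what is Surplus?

-48

Intervening sets Profit = 8 and removes its equation (Profit := min(Supply, Tax) + 3).
Tax = min(Supply, Price) - 3  [with Supply=4, Price=-3]  = -6
Surplus = Profit·Tax  [with Profit=8, Tax=-6]  = -48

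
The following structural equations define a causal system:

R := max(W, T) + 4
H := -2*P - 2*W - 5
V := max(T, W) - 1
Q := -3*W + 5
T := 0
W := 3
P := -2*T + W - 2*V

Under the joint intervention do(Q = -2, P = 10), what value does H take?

-31

Under do(Q = -2, P = 10), each intervened variable's structural equation is replaced by its fixed value.
H = -2*P - 2*W - 5  [with P=10, W=3]  = -31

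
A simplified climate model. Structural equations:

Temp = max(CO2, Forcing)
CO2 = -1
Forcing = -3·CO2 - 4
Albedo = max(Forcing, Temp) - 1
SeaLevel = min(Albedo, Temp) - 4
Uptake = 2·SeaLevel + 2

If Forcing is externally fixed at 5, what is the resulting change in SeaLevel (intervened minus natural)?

do(Forcing=5) replaces the equation Forcing = -3·CO2 - 4 with the constant Forcing = 5.
Temp = max(CO2, Forcing)  [with CO2=-1, Forcing=5]  = 5
Albedo = max(Forcing, Temp) - 1  [with Forcing=5, Temp=5]  = 4
SeaLevel = min(Albedo, Temp) - 4  [with Albedo=4, Temp=5]  = 0
Without intervention: Forcing = -3·CO2 - 4  [with CO2=-1]  = -1; Temp = max(CO2, Forcing)  [with CO2=-1, Forcing=-1]  = -1; Albedo = max(Forcing, Temp) - 1  [with Forcing=-1, Temp=-1]  = -2; SeaLevel = min(Albedo, Temp) - 4  [with Albedo=-2, Temp=-1]  = -6.
Change = 0 − (-6) = 6.

6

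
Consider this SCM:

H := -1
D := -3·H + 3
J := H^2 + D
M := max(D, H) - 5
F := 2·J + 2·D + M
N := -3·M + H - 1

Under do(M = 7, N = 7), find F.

33

Setting M = 7, N = 7 by intervention discards those variables' equations.
D = -3·H + 3  [with H=-1]  = 6
J = H^2 + D  [with H=-1, D=6]  = 7
F = 2·J + 2·D + M  [with J=7, D=6, M=7]  = 33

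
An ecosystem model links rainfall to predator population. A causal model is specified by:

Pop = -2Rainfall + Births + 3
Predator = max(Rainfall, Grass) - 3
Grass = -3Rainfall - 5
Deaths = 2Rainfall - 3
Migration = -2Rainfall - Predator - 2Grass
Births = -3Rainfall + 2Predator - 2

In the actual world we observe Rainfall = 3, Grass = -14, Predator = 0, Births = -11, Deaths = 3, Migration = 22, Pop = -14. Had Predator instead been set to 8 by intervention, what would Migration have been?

14

The intervention breaks the incoming arrows to Predator: Predator = max(Rainfall, Grass) - 3 no longer applies, and Predator = 8.
Grass = -3Rainfall - 5  [with Rainfall=3]  = -14
Migration = -2Rainfall - Predator - 2Grass  [with Rainfall=3, Predator=8, Grass=-14]  = 14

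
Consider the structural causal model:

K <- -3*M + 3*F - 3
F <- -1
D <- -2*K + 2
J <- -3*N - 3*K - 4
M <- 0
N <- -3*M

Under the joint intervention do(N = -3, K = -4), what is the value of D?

Setting N = -3, K = -4 by intervention discards those variables' equations.
D = -2*K + 2  [with K=-4]  = 10

10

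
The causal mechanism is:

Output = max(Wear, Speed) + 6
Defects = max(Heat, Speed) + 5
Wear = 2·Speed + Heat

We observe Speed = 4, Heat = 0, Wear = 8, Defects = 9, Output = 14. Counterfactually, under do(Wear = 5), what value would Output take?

11

do(Wear=5) replaces the equation Wear = 2·Speed + Heat with the constant Wear = 5.
Output = max(Wear, Speed) + 6  [with Wear=5, Speed=4]  = 11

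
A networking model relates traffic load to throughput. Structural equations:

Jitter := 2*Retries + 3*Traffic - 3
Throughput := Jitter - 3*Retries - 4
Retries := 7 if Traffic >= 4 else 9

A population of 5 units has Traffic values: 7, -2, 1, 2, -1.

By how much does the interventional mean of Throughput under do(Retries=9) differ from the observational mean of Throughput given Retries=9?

4.2

Every unit gets Retries=9 under the intervention. Throughput values become 5, -22, -13, -10, -19; E[Throughput|do(Retries=9)] = -11.8.
Observing Retries=9 restricts to units where Retries's equation naturally yields 9: Traffic ∈ {-2, 1, 2, -1}. In that subpopulation Throughput = -22, -13, -10, -19, mean -16.
Difference = -11.8 − (-16) = 4.2.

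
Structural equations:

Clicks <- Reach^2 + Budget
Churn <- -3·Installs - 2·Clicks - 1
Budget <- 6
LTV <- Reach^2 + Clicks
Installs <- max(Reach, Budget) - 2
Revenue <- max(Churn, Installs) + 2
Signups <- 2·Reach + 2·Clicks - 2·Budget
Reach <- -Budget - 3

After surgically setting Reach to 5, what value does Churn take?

Under do(Reach=5), the mechanism Reach <- -Budget - 3 is discarded; Reach is fixed at 5.
Clicks = Reach^2 + Budget  [with Reach=5, Budget=6]  = 31
Installs = max(Reach, Budget) - 2  [with Reach=5, Budget=6]  = 4
Churn = -3·Installs - 2·Clicks - 1  [with Installs=4, Clicks=31]  = -75

-75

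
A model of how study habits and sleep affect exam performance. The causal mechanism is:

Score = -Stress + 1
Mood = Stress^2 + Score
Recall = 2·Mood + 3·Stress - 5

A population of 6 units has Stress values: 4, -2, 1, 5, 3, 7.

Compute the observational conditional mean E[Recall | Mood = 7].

10.5

E[Recall|Mood=7] averages over only the 2 units with Mood=7 (Stress = -2, 3): Recall = 3, 18, mean 10.5.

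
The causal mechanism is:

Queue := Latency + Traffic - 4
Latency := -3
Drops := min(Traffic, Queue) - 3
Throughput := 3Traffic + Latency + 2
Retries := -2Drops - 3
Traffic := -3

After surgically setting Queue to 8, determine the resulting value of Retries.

do(Queue=8) replaces the equation Queue := Latency + Traffic - 4 with the constant Queue = 8.
Drops = min(Traffic, Queue) - 3  [with Traffic=-3, Queue=8]  = -6
Retries = -2Drops - 3  [with Drops=-6]  = 9

9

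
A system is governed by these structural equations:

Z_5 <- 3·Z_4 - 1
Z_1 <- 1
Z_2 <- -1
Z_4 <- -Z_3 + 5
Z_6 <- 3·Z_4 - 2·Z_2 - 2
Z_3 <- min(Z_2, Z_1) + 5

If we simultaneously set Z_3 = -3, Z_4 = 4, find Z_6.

Setting Z_3 = -3, Z_4 = 4 by intervention discards those variables' equations.
Z_6 = 3·Z_4 - 2·Z_2 - 2  [with Z_4=4, Z_2=-1]  = 12

12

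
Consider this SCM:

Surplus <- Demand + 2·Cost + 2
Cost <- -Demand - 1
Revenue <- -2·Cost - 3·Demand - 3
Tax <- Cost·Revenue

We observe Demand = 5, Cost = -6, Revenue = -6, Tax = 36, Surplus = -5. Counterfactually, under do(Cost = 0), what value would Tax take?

0

Under do(Cost=0), the mechanism Cost <- -Demand - 1 is discarded; Cost is fixed at 0.
Revenue = -2·Cost - 3·Demand - 3  [with Cost=0, Demand=5]  = -18
Tax = Cost·Revenue  [with Cost=0, Revenue=-18]  = 0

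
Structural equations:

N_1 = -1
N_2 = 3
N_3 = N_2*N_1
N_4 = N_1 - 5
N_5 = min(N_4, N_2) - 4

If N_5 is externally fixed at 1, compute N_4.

-6

The intervention breaks the incoming arrows to N_5: N_5 = min(N_4, N_2) - 4 no longer applies, and N_5 = 1.
Since N_4 is not a descendant of the intervened variable, it is unaffected.
N_4 = N_1 - 5  [with N_1=-1]  = -6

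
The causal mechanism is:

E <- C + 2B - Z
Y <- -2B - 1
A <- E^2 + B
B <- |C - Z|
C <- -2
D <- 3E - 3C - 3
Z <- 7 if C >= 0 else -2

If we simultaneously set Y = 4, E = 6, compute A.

Under do(Y = 4, E = 6), each intervened variable's structural equation is replaced by its fixed value.
Z = 7 if C >= 0 else -2  [with C=-2]  = -2
B = |C - Z|  [with C=-2, Z=-2]  = 0
A = E^2 + B  [with E=6, B=0]  = 36

36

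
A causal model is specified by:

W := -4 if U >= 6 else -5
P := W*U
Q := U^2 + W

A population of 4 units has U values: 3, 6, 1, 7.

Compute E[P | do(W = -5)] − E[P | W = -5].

Under do(W=-5), W's equation is replaced by W=-5 for every unit. Per-unit P: -15, -30, -5, -35. Mean = -21.25.
Conditioning on W=-5 selects the 2 unit(s) with U ∈ {3, 1}. Their P values: -15, -5. Mean = -10.
Difference = -21.25 − (-10) = -11.25.

-11.25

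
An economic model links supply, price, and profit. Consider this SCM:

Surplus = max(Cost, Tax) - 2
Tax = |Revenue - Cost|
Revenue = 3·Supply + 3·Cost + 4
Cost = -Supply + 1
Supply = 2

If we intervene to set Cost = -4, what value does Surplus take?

0

do(Cost=-4) replaces the equation Cost = -Supply + 1 with the constant Cost = -4.
Revenue = 3·Supply + 3·Cost + 4  [with Supply=2, Cost=-4]  = -2
Tax = |Revenue - Cost|  [with Revenue=-2, Cost=-4]  = 2
Surplus = max(Cost, Tax) - 2  [with Cost=-4, Tax=2]  = 0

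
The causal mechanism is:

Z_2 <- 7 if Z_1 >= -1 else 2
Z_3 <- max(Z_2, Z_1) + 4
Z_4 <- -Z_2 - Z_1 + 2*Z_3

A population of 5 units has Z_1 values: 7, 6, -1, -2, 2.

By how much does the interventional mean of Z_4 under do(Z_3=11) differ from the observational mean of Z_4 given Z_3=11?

2.1

Under do(Z_3=11), Z_3's equation is replaced by Z_3=11 for every unit. Per-unit Z_4: 8, 9, 16, 22, 13. Mean = 13.6.
Observing Z_3=11 restricts to units where Z_3's equation naturally yields 11: Z_1 ∈ {7, 6, -1, 2}. In that subpopulation Z_4 = 8, 9, 16, 13, mean 11.5.
Difference = 13.6 − 11.5 = 2.1.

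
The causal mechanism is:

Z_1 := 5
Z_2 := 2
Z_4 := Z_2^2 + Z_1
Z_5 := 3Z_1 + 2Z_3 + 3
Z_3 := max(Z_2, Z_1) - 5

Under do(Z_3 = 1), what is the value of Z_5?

20

do(Z_3=1) replaces the equation Z_3 := max(Z_2, Z_1) - 5 with the constant Z_3 = 1.
Z_5 = 3Z_1 + 2Z_3 + 3  [with Z_1=5, Z_3=1]  = 20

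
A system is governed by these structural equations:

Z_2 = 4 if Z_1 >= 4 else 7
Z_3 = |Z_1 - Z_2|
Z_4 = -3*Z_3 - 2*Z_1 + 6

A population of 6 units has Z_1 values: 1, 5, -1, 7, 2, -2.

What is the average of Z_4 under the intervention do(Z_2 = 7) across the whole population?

-13

do(Z_2=7) breaks Z_2's dependence on Z_1. With Z_2=7 fixed, Z_4 across the units is -14, -10, -16, -8, -13, -17, mean -13.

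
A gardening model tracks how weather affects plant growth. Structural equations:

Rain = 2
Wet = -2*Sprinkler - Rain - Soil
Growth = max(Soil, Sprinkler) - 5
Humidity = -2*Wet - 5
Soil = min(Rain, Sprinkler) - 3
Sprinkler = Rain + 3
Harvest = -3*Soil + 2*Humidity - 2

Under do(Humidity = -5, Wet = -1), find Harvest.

Under do(Humidity = -5, Wet = -1), each intervened variable's structural equation is replaced by its fixed value.
Sprinkler = Rain + 3  [with Rain=2]  = 5
Soil = min(Rain, Sprinkler) - 3  [with Rain=2, Sprinkler=5]  = -1
Harvest = -3*Soil + 2*Humidity - 2  [with Soil=-1, Humidity=-5]  = -9

-9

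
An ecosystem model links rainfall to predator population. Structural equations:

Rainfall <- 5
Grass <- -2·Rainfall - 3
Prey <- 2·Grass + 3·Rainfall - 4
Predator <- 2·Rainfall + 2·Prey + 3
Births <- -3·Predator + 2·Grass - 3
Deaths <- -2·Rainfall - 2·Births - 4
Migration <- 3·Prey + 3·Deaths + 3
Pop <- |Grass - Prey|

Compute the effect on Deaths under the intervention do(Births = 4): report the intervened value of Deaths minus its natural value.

36

The intervention breaks the incoming arrows to Births: Births <- -3·Predator + 2·Grass - 3 no longer applies, and Births = 4.
Deaths = -2·Rainfall - 2·Births - 4  [with Rainfall=5, Births=4]  = -22
Without intervention: Grass = -2·Rainfall - 3  [with Rainfall=5]  = -13; Prey = 2·Grass + 3·Rainfall - 4  [with Grass=-13, Rainfall=5]  = -15; Predator = 2·Rainfall + 2·Prey + 3  [with Rainfall=5, Prey=-15]  = -17; Births = -3·Predator + 2·Grass - 3  [with Predator=-17, Grass=-13]  = 22; Deaths = -2·Rainfall - 2·Births - 4  [with Rainfall=5, Births=22]  = -58.
Change = -22 − (-58) = 36.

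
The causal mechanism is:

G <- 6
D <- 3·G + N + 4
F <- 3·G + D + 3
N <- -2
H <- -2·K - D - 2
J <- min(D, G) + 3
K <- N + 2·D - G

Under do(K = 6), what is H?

Under do(K=6), the mechanism K <- N + 2·D - G is discarded; K is fixed at 6.
D = 3·G + N + 4  [with G=6, N=-2]  = 20
H = -2·K - D - 2  [with K=6, D=20]  = -34

-34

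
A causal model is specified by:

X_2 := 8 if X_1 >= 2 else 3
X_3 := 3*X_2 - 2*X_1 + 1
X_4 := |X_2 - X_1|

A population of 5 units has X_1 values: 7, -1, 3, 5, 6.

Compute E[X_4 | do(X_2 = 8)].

do(X_2=8) breaks X_2's dependence on X_1. With X_2=8 fixed, X_4 across the units is 1, 9, 5, 3, 2, mean 4.

4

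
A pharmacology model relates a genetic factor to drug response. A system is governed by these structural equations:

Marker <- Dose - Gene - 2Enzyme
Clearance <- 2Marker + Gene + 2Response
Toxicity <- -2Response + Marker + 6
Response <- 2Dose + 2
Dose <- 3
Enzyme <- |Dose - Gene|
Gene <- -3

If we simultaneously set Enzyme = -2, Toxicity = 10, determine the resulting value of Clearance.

Under do(Enzyme = -2, Toxicity = 10), each intervened variable's structural equation is replaced by its fixed value.
Marker = Dose - Gene - 2Enzyme  [with Dose=3, Gene=-3, Enzyme=-2]  = 10
Response = 2Dose + 2  [with Dose=3]  = 8
Clearance = 2Marker + Gene + 2Response  [with Marker=10, Gene=-3, Response=8]  = 33

33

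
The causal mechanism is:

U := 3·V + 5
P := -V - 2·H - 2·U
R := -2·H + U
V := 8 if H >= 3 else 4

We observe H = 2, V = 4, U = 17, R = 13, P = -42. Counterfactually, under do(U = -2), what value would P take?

-4

do(U=-2) replaces the equation U := 3·V + 5 with the constant U = -2.
V = 8 if H >= 3 else 4  [with H=2]  = 4
P = -V - 2·H - 2·U  [with V=4, H=2, U=-2]  = -4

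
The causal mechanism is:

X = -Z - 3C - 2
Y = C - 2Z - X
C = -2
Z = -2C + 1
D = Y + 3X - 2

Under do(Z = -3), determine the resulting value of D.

16

do(Z=-3) replaces the equation Z = -2C + 1 with the constant Z = -3.
X = -Z - 3C - 2  [with Z=-3, C=-2]  = 7
Y = C - 2Z - X  [with C=-2, Z=-3, X=7]  = -3
D = Y + 3X - 2  [with Y=-3, X=7]  = 16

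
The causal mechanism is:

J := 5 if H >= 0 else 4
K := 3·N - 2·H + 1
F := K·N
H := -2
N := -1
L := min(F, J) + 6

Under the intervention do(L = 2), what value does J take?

do(L=2) replaces the equation L := min(F, J) + 6 with the constant L = 2.
No directed path runs from L to J, so J keeps its natural value.
J = 5 if H >= 0 else 4  [with H=-2]  = 4

4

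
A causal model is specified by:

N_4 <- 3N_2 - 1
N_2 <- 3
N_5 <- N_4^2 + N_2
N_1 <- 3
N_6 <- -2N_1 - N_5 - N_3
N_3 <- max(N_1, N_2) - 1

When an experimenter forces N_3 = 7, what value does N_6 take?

-80

The intervention breaks the incoming arrows to N_3: N_3 <- max(N_1, N_2) - 1 no longer applies, and N_3 = 7.
N_4 = 3N_2 - 1  [with N_2=3]  = 8
N_5 = N_4^2 + N_2  [with N_4=8, N_2=3]  = 67
N_6 = -2N_1 - N_5 - N_3  [with N_1=3, N_5=67, N_3=7]  = -80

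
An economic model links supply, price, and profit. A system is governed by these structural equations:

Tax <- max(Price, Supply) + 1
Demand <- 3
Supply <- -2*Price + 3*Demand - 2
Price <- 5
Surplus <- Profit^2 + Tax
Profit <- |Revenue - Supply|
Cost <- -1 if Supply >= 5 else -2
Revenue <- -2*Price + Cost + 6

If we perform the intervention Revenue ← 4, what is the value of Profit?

Under do(Revenue=4), the mechanism Revenue <- -2*Price + Cost + 6 is discarded; Revenue is fixed at 4.
Supply = -2*Price + 3*Demand - 2  [with Price=5, Demand=3]  = -3
Profit = |Revenue - Supply|  [with Revenue=4, Supply=-3]  = 7

7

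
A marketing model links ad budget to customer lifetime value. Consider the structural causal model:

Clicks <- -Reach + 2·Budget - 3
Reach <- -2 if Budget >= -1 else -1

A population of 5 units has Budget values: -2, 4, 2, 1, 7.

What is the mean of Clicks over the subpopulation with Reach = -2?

6

E[Clicks|Reach=-2] averages over only the 4 units with Reach=-2 (Budget = 4, 2, 1, 7): Clicks = 7, 3, 1, 13, mean 6.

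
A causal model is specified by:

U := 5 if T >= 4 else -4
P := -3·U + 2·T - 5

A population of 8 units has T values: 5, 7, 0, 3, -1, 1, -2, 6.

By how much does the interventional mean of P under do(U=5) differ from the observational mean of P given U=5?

-7.25

Under do(U=5), U's equation is replaced by U=5 for every unit. Per-unit P: -10, -6, -20, -14, -22, -18, -24, -8. Mean = -15.25.
Observing U=5 restricts to units where U's equation naturally yields 5: T ∈ {5, 7, 6}. In that subpopulation P = -10, -6, -8, mean -8.
Difference = -15.25 − (-8) = -7.25.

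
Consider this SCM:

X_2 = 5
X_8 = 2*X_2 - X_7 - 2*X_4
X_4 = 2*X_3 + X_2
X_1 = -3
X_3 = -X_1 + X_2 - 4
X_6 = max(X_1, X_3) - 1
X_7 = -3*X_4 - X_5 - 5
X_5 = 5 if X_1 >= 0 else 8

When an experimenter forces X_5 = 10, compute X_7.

Under do(X_5=10), the mechanism X_5 = 5 if X_1 >= 0 else 8 is discarded; X_5 is fixed at 10.
X_3 = -X_1 + X_2 - 4  [with X_1=-3, X_2=5]  = 4
X_4 = 2*X_3 + X_2  [with X_3=4, X_2=5]  = 13
X_7 = -3*X_4 - X_5 - 5  [with X_4=13, X_5=10]  = -54

-54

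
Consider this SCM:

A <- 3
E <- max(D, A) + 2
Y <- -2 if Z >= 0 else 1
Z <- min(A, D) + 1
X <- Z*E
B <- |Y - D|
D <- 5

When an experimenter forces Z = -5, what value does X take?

Intervening sets Z = -5 and removes its equation (Z <- min(A, D) + 1).
E = max(D, A) + 2  [with D=5, A=3]  = 7
X = Z*E  [with Z=-5, E=7]  = -35

-35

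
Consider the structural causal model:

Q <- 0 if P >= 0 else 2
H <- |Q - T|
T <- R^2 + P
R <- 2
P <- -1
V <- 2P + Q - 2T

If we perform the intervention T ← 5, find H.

Intervening sets T = 5 and removes its equation (T <- R^2 + P).
Q = 0 if P >= 0 else 2  [with P=-1]  = 2
H = |Q - T|  [with Q=2, T=5]  = 3

3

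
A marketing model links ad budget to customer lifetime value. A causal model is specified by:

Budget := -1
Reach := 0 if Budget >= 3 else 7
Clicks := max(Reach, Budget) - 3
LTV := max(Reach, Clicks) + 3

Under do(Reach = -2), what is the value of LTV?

1

Under do(Reach=-2), the mechanism Reach := 0 if Budget >= 3 else 7 is discarded; Reach is fixed at -2.
Clicks = max(Reach, Budget) - 3  [with Reach=-2, Budget=-1]  = -4
LTV = max(Reach, Clicks) + 3  [with Reach=-2, Clicks=-4]  = 1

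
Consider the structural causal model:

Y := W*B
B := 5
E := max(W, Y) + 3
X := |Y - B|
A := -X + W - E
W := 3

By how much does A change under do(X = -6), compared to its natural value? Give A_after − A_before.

The intervention breaks the incoming arrows to X: X := |Y - B| no longer applies, and X = -6.
Y = W*B  [with W=3, B=5]  = 15
E = max(W, Y) + 3  [with W=3, Y=15]  = 18
A = -X + W - E  [with X=-6, W=3, E=18]  = -9
Without intervention: Y = W*B  [with W=3, B=5]  = 15; E = max(W, Y) + 3  [with W=3, Y=15]  = 18; X = |Y - B|  [with Y=15, B=5]  = 10; A = -X + W - E  [with X=10, W=3, E=18]  = -25.
Change = -9 − (-25) = 16.

16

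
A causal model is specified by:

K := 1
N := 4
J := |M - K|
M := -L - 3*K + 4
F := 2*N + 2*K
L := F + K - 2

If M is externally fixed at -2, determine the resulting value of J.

The intervention breaks the incoming arrows to M: M := -L - 3*K + 4 no longer applies, and M = -2.
J = |M - K|  [with M=-2, K=1]  = 3

3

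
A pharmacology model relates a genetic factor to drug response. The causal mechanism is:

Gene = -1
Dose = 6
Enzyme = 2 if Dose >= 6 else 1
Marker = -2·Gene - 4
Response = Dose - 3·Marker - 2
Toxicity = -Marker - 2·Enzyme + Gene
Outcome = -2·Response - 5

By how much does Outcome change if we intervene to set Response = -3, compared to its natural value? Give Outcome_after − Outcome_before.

26

Under do(Response=-3), the mechanism Response = Dose - 3·Marker - 2 is discarded; Response is fixed at -3.
Outcome = -2·Response - 5  [with Response=-3]  = 1
Without intervention: Marker = -2·Gene - 4  [with Gene=-1]  = -2; Response = Dose - 3·Marker - 2  [with Dose=6, Marker=-2]  = 10; Outcome = -2·Response - 5  [with Response=10]  = -25.
Change = 1 − (-25) = 26.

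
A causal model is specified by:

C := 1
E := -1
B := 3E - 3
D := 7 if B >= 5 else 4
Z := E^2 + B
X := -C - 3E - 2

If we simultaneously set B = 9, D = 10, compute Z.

10

Setting B = 9, D = 10 by intervention discards those variables' equations.
Z = E^2 + B  [with E=-1, B=9]  = 10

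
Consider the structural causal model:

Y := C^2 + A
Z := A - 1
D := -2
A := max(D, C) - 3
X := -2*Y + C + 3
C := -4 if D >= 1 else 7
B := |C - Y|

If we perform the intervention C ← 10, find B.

97

Under do(C=10), the mechanism C := -4 if D >= 1 else 7 is discarded; C is fixed at 10.
A = max(D, C) - 3  [with D=-2, C=10]  = 7
Y = C^2 + A  [with C=10, A=7]  = 107
B = |C - Y|  [with C=10, Y=107]  = 97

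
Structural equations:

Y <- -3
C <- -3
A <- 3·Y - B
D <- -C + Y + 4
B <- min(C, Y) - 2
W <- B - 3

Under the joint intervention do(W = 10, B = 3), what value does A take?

-12

Under do(W = 10, B = 3), each intervened variable's structural equation is replaced by its fixed value.
A = 3·Y - B  [with Y=-3, B=3]  = -12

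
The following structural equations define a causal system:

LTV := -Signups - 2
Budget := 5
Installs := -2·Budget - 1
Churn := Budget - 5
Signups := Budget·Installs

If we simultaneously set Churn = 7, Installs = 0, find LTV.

-2

The joint intervention fixes Churn = 7, Installs = 0, removing each variable's own equation.
Signups = Budget·Installs  [with Budget=5, Installs=0]  = 0
LTV = -Signups - 2  [with Signups=0]  = -2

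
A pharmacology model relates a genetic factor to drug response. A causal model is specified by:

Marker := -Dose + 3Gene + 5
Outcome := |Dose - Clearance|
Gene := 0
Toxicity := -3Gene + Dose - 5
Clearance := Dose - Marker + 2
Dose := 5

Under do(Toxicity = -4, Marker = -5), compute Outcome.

7

The joint intervention fixes Toxicity = -4, Marker = -5, removing each variable's own equation.
Clearance = Dose - Marker + 2  [with Dose=5, Marker=-5]  = 12
Outcome = |Dose - Clearance|  [with Dose=5, Clearance=12]  = 7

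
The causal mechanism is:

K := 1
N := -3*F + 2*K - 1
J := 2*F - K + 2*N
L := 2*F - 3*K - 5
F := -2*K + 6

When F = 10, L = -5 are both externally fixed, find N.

Setting F = 10, L = -5 by intervention discards those variables' equations.
N = -3*F + 2*K - 1  [with F=10, K=1]  = -29

-29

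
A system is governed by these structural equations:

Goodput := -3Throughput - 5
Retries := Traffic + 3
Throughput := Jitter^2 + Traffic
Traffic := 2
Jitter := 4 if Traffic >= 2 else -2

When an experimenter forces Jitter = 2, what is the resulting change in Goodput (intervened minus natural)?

do(Jitter=2) replaces the equation Jitter := 4 if Traffic >= 2 else -2 with the constant Jitter = 2.
Throughput = Jitter^2 + Traffic  [with Jitter=2, Traffic=2]  = 6
Goodput = -3Throughput - 5  [with Throughput=6]  = -23
Without intervention: Jitter = 4 if Traffic >= 2 else -2  [with Traffic=2]  = 4; Throughput = Jitter^2 + Traffic  [with Jitter=4, Traffic=2]  = 18; Goodput = -3Throughput - 5  [with Throughput=18]  = -59.
Change = -23 − (-59) = 36.

36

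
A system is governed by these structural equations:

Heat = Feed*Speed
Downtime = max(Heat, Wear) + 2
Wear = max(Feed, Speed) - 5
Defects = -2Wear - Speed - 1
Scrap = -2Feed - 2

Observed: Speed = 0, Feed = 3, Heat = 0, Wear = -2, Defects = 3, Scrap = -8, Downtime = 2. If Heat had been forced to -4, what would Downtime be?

The intervention breaks the incoming arrows to Heat: Heat = Feed*Speed no longer applies, and Heat = -4.
Wear = max(Feed, Speed) - 5  [with Feed=3, Speed=0]  = -2
Downtime = max(Heat, Wear) + 2  [with Heat=-4, Wear=-2]  = 0

0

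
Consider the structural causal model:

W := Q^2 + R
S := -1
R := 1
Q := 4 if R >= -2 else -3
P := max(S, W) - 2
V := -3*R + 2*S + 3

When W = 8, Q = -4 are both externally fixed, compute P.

The joint intervention fixes W = 8, Q = -4, removing each variable's own equation.
P = max(S, W) - 2  [with S=-1, W=8]  = 6

6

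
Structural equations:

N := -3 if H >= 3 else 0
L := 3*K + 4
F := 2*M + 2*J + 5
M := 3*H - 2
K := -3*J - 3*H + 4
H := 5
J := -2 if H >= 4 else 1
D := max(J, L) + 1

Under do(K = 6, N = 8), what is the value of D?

Under do(K = 6, N = 8), each intervened variable's structural equation is replaced by its fixed value.
J = -2 if H >= 4 else 1  [with H=5]  = -2
L = 3*K + 4  [with K=6]  = 22
D = max(J, L) + 1  [with J=-2, L=22]  = 23

23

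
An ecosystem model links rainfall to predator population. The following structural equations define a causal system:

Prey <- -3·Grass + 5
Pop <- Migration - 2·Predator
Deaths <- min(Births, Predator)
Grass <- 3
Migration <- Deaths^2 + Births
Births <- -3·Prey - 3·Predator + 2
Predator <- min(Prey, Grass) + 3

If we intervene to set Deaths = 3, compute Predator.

do(Deaths=3) replaces the equation Deaths <- min(Births, Predator) with the constant Deaths = 3.
Predator is not downstream of the intervention, so its value is determined by the original equations.
Prey = -3·Grass + 5  [with Grass=3]  = -4
Predator = min(Prey, Grass) + 3  [with Prey=-4, Grass=3]  = -1

-1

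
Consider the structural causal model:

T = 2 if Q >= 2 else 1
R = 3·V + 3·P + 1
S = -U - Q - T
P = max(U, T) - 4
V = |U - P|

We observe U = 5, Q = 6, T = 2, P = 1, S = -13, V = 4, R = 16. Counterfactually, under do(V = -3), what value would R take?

-5

Intervening sets V = -3 and removes its equation (V = |U - P|).
T = 2 if Q >= 2 else 1  [with Q=6]  = 2
P = max(U, T) - 4  [with U=5, T=2]  = 1
R = 3·V + 3·P + 1  [with V=-3, P=1]  = -5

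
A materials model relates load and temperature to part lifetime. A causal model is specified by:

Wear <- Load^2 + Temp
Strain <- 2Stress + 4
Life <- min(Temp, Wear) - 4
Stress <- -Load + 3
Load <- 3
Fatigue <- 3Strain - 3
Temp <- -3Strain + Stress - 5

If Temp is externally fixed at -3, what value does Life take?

The intervention breaks the incoming arrows to Temp: Temp <- -3Strain + Stress - 5 no longer applies, and Temp = -3.
Wear = Load^2 + Temp  [with Load=3, Temp=-3]  = 6
Life = min(Temp, Wear) - 4  [with Temp=-3, Wear=6]  = -7

-7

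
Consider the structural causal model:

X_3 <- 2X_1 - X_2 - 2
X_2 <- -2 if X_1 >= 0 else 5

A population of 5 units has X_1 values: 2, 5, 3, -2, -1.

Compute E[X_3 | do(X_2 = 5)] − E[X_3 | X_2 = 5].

do(X_2=5) breaks X_2's dependence on X_1. With X_2=5 fixed, X_3 across the units is -3, 3, -1, -11, -9, mean -4.2.
Conditioning on X_2=5 selects the 2 unit(s) with X_1 ∈ {-2, -1}. Their X_3 values: -11, -9. Mean = -10.
Difference = -4.2 − (-10) = 5.8.

5.8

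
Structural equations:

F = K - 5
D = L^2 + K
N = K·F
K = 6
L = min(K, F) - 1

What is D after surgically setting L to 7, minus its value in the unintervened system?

The intervention breaks the incoming arrows to L: L = min(K, F) - 1 no longer applies, and L = 7.
D = L^2 + K  [with L=7, K=6]  = 55
Without intervention: F = K - 5  [with K=6]  = 1; L = min(K, F) - 1  [with K=6, F=1]  = 0; D = L^2 + K  [with L=0, K=6]  = 6.
Change = 55 − 6 = 49.

49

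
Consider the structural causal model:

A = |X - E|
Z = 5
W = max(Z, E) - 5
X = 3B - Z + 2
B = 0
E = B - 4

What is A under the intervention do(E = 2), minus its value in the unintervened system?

The intervention breaks the incoming arrows to E: E = B - 4 no longer applies, and E = 2.
X = 3B - Z + 2  [with B=0, Z=5]  = -3
A = |X - E|  [with X=-3, E=2]  = 5
Without intervention: E = B - 4  [with B=0]  = -4; X = 3B - Z + 2  [with B=0, Z=5]  = -3; A = |X - E|  [with X=-3, E=-4]  = 1.
Change = 5 − 1 = 4.

4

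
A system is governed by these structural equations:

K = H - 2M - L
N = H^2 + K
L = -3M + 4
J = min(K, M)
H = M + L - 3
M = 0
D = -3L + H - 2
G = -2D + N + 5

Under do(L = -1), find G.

Under do(L=-1), the mechanism L = -3M + 4 is discarded; L is fixed at -1.
H = M + L - 3  [with M=0, L=-1]  = -4
K = H - 2M - L  [with H=-4, M=0, L=-1]  = -3
D = -3L + H - 2  [with L=-1, H=-4]  = -3
N = H^2 + K  [with H=-4, K=-3]  = 13
G = -2D + N + 5  [with D=-3, N=13]  = 24

24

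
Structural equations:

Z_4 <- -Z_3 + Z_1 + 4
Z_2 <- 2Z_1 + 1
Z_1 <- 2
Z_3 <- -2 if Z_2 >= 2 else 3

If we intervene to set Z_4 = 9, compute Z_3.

Under do(Z_4=9), the mechanism Z_4 <- -Z_3 + Z_1 + 4 is discarded; Z_4 is fixed at 9.
Since Z_3 is not a descendant of the intervened variable, it is unaffected.
Z_2 = 2Z_1 + 1  [with Z_1=2]  = 5
Z_3 = -2 if Z_2 >= 2 else 3  [with Z_2=5]  = -2

-2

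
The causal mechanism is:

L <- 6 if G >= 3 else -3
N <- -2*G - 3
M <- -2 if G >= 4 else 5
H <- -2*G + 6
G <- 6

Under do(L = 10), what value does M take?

-2

Under do(L=10), the mechanism L <- 6 if G >= 3 else -3 is discarded; L is fixed at 10.
Since M is not a descendant of the intervened variable, it is unaffected.
M = -2 if G >= 4 else 5  [with G=6]  = -2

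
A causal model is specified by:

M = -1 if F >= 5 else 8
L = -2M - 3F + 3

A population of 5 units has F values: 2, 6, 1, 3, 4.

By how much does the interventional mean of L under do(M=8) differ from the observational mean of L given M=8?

-2.1

do(M=8) breaks M's dependence on F. With M=8 fixed, L across the units is -19, -31, -16, -22, -25, mean -22.6.
Conditioning on M=8 selects the 4 unit(s) with F ∈ {2, 1, 3, 4}. Their L values: -19, -16, -22, -25. Mean = -20.5.
Difference = -22.6 − (-20.5) = -2.1.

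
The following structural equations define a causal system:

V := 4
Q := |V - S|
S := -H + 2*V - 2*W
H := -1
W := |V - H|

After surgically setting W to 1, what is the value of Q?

3

do(W=1) replaces the equation W := |V - H| with the constant W = 1.
S = -H + 2*V - 2*W  [with H=-1, V=4, W=1]  = 7
Q = |V - S|  [with V=4, S=7]  = 3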